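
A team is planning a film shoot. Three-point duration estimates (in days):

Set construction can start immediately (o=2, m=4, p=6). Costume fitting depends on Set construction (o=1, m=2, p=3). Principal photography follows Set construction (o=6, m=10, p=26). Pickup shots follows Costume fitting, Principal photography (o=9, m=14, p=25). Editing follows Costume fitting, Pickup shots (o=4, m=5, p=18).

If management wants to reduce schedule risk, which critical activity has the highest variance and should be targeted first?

Principal photography

te_Set construction = (2 + 4·4 + 6)/6 = 24/6 = 4; σ²_Set construction = ((6−2)/6)² = 0.444
te_Costume fitting = (1 + 4·2 + 3)/6 = 12/6 = 2; σ²_Costume fitting = ((3−1)/6)² = 0.111
te_Principal photography = (6 + 4·10 + 26)/6 = 72/6 = 12; σ²_Principal photography = ((26−6)/6)² = 11.111
te_Pickup shots = (9 + 4·14 + 25)/6 = 90/6 = 15; σ²_Pickup shots = ((25−9)/6)² = 7.111
te_Editing = (4 + 4·5 + 18)/6 = 42/6 = 7; σ²_Editing = ((18−4)/6)² = 5.444

Forward pass:
ES_Set construction = 0; EF_Set construction = 4
ES_Costume fitting = 4; EF_Costume fitting = 4+2 = 6
ES_Principal photography = 4; EF_Principal photography = 4+12 = 16
ES_Pickup shots = max(EF_Costume fitting=6, EF_Principal photography=16) = 16; EF_Pickup shots = 16+15 = 31
ES_Editing = max(EF_Costume fitting=6, EF_Pickup shots=31) = 31; EF_Editing = 31+7 = 38
Expected project duration μ = 38 days. Critical path: Set construction → Principal photography → Pickup shots → Editing.

Variances on critical path: σ²_Set construction=0.444, σ²_Principal photography=11.111, σ²_Pickup shots=7.111, σ²_Editing=5.444.
Largest is σ²_Principal photography = 11.111.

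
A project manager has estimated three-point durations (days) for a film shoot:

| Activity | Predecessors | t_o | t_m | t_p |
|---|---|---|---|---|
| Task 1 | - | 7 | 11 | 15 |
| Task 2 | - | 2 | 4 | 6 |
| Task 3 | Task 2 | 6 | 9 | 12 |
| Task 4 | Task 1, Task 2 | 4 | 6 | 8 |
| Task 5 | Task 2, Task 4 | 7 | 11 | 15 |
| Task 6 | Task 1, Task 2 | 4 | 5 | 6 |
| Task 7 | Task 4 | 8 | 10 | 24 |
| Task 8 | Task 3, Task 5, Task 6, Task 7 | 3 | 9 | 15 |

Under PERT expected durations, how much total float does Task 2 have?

te_Task 1 = (7 + 4·11 + 15)/6 = 66/6 = 11
te_Task 2 = (2 + 4·4 + 6)/6 = 24/6 = 4
te_Task 3 = (6 + 4·9 + 12)/6 = 54/6 = 9
te_Task 4 = (4 + 4·6 + 8)/6 = 36/6 = 6
te_Task 5 = (7 + 4·11 + 15)/6 = 66/6 = 11
te_Task 6 = (4 + 4·5 + 6)/6 = 30/6 = 5
te_Task 7 = (8 + 4·10 + 24)/6 = 72/6 = 12
te_Task 8 = (3 + 4·9 + 15)/6 = 54/6 = 9

Forward pass:
ES_Task 1 = 0; EF_Task 1 = 11
ES_Task 2 = 0; EF_Task 2 = 4
ES_Task 3 = 4; EF_Task 3 = 4+9 = 13
ES_Task 4 = max(EF_Task 1=11, EF_Task 2=4) = 11; EF_Task 4 = 11+6 = 17
ES_Task 5 = max(EF_Task 2=4, EF_Task 4=17) = 17; EF_Task 5 = 17+11 = 28
ES_Task 6 = max(EF_Task 1=11, EF_Task 2=4) = 11; EF_Task 6 = 11+5 = 16
ES_Task 7 = 17; EF_Task 7 = 17+12 = 29
ES_Task 8 = max(EF_Task 3=13, EF_Task 5=28, EF_Task 6=16, EF_Task 7=29) = 29; EF_Task 8 = 29+9 = 38
Expected project duration μ = 38 days. Critical path: Task 1 → Task 4 → Task 7 → Task 8.

Backward pass:
LF_Task 8 = 38; LS_Task 8 = 38−9 = 29
LF_Task 7 = LS_Task 8 = 29; LS_Task 7 = 29−12 = 17
LF_Task 6 = LS_Task 8 = 29; LS_Task 6 = 29−5 = 24
LF_Task 5 = LS_Task 8 = 29; LS_Task 5 = 29−11 = 18
LF_Task 4 = min(LS_Task 5=18, LS_Task 7=17) = 17; LS_Task 4 = 17−6 = 11
LF_Task 3 = LS_Task 8 = 29; LS_Task 3 = 29−9 = 20
LF_Task 2 = min(LS_Task 3=20, LS_Task 4=11, LS_Task 5=18, LS_Task 6=24) = 11; LS_Task 2 = 11−4 = 7
LF_Task 1 = min(LS_Task 4=11, LS_Task 6=24) = 11; LS_Task 1 = 11−11 = 0
Slack_Task 2 = LS_Task 2 − ES_Task 2 = 7 − 0 = 7

7 days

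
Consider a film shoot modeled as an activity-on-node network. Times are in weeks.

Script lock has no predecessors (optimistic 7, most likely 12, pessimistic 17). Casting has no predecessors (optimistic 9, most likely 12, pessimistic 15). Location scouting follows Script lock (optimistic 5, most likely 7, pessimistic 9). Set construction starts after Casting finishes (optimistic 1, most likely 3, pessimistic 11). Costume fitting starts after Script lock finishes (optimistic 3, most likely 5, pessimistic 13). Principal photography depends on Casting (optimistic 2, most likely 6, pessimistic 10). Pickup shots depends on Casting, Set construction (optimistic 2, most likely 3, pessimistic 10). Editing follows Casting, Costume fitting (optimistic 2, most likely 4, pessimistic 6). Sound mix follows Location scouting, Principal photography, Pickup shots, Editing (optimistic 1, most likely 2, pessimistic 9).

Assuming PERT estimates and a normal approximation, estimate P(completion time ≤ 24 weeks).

te_Script lock = (7 + 4·12 + 17)/6 = 72/6 = 12; σ²_Script lock = ((17−7)/6)² = 2.778
te_Casting = (9 + 4·12 + 15)/6 = 72/6 = 12; σ²_Casting = ((15−9)/6)² = 1.000
te_Location scouting = (5 + 4·7 + 9)/6 = 42/6 = 7; σ²_Location scouting = ((9−5)/6)² = 0.444
te_Set construction = (1 + 4·3 + 11)/6 = 24/6 = 4; σ²_Set construction = ((11−1)/6)² = 2.778
te_Costume fitting = (3 + 4·5 + 13)/6 = 36/6 = 6; σ²_Costume fitting = ((13−3)/6)² = 2.778
te_Principal photography = (2 + 4·6 + 10)/6 = 36/6 = 6; σ²_Principal photography = ((10−2)/6)² = 1.778
te_Pickup shots = (2 + 4·3 + 10)/6 = 24/6 = 4; σ²_Pickup shots = ((10−2)/6)² = 1.778
te_Editing = (2 + 4·4 + 6)/6 = 24/6 = 4; σ²_Editing = ((6−2)/6)² = 0.444
te_Sound mix = (1 + 4·2 + 9)/6 = 18/6 = 3; σ²_Sound mix = ((9−1)/6)² = 1.778

Forward pass:
ES_Script lock = 0; EF_Script lock = 12
ES_Casting = 0; EF_Casting = 12
ES_Location scouting = 12; EF_Location scouting = 12+7 = 19
ES_Set construction = 12; EF_Set construction = 12+4 = 16
ES_Costume fitting = 12; EF_Costume fitting = 12+6 = 18
ES_Principal photography = 12; EF_Principal photography = 12+6 = 18
ES_Pickup shots = max(EF_Casting=12, EF_Set construction=16) = 16; EF_Pickup shots = 16+4 = 20
ES_Editing = max(EF_Casting=12, EF_Costume fitting=18) = 18; EF_Editing = 18+4 = 22
ES_Sound mix = max(EF_Location scouting=19, EF_Principal photography=18, EF_Pickup shots=20, EF_Editing=22) = 22; EF_Sound mix = 22+3 = 25
Expected project duration μ = 25 weeks. Critical path: Script lock → Costume fitting → Editing → Sound mix.

Variance along critical path = 2.778 + 2.778 + 0.444 + 1.778 = 7.778; σ = √7.778 = 2.789 weeks.
Z = (24 − 25) / 2.789 = -0.359
P(T ≤ 24) = Φ(-0.359) ≈ 0.360

0.360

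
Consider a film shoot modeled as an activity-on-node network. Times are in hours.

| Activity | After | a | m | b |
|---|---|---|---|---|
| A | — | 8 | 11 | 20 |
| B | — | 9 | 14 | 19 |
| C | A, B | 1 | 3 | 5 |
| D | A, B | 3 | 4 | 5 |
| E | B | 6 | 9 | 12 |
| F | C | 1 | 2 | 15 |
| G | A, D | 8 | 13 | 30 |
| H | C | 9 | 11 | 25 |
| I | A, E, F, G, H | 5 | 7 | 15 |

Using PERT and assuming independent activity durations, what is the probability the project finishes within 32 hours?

te_A = (8 + 4·11 + 20)/6 = 72/6 = 12; σ²_A = ((20−8)/6)² = 4.000
te_B = (9 + 4·14 + 19)/6 = 84/6 = 14; σ²_B = ((19−9)/6)² = 2.778
te_C = (1 + 4·3 + 5)/6 = 18/6 = 3; σ²_C = ((5−1)/6)² = 0.444
te_D = (3 + 4·4 + 5)/6 = 24/6 = 4; σ²_D = ((5−3)/6)² = 0.111
te_E = (6 + 4·9 + 12)/6 = 54/6 = 9; σ²_E = ((12−6)/6)² = 1.000
te_F = (1 + 4·2 + 15)/6 = 24/6 = 4; σ²_F = ((15−1)/6)² = 5.444
te_G = (8 + 4·13 + 30)/6 = 90/6 = 15; σ²_G = ((30−8)/6)² = 13.444
te_H = (9 + 4·11 + 25)/6 = 78/6 = 13; σ²_H = ((25−9)/6)² = 7.111
te_I = (5 + 4·7 + 15)/6 = 48/6 = 8; σ²_I = ((15−5)/6)² = 2.778

Forward pass:
ES_A = 0; EF_A = 12
ES_B = 0; EF_B = 14
ES_C = max(EF_A=12, EF_B=14) = 14; EF_C = 14+3 = 17
ES_D = max(EF_A=12, EF_B=14) = 14; EF_D = 14+4 = 18
ES_E = 14; EF_E = 14+9 = 23
ES_F = 17; EF_F = 17+4 = 21
ES_G = max(EF_A=12, EF_D=18) = 18; EF_G = 18+15 = 33
ES_H = 17; EF_H = 17+13 = 30
ES_I = max(EF_A=12, EF_E=23, EF_F=21, EF_G=33, EF_H=30) = 33; EF_I = 33+8 = 41
Expected project duration μ = 41 hours. Critical path: B → D → G → I.

Variance along critical path = 2.778 + 0.111 + 13.444 + 2.778 = 19.111; σ = √19.111 = 4.372 hours.
Z = (32 − 41) / 4.372 = -2.059
P(T ≤ 32) = Φ(-2.059) ≈ 0.020

0.020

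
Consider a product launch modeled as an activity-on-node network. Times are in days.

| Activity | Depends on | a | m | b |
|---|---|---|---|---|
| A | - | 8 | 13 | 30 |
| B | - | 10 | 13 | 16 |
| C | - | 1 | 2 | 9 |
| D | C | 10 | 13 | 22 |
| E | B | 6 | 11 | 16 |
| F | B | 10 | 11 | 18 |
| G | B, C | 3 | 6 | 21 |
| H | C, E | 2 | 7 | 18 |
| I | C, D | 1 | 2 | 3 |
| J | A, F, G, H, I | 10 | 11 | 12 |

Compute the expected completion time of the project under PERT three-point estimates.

te_A = (8 + 4·13 + 30)/6 = 90/6 = 15
te_B = (10 + 4·13 + 16)/6 = 78/6 = 13
te_C = (1 + 4·2 + 9)/6 = 18/6 = 3
te_D = (10 + 4·13 + 22)/6 = 84/6 = 14
te_E = (6 + 4·11 + 16)/6 = 66/6 = 11
te_F = (10 + 4·11 + 18)/6 = 72/6 = 12
te_G = (3 + 4·6 + 21)/6 = 48/6 = 8
te_H = (2 + 4·7 + 18)/6 = 48/6 = 8
te_I = (1 + 4·2 + 3)/6 = 12/6 = 2
te_J = (10 + 4·11 + 12)/6 = 66/6 = 11

Forward pass:
ES_A = 0; EF_A = 15
ES_B = 0; EF_B = 13
ES_C = 0; EF_C = 3
ES_D = 3; EF_D = 3+14 = 17
ES_E = 13; EF_E = 13+11 = 24
ES_F = 13; EF_F = 13+12 = 25
ES_G = max(EF_B=13, EF_C=3) = 13; EF_G = 13+8 = 21
ES_H = max(EF_C=3, EF_E=24) = 24; EF_H = 24+8 = 32
ES_I = max(EF_C=3, EF_D=17) = 17; EF_I = 17+2 = 19
ES_J = max(EF_A=15, EF_F=25, EF_G=21, EF_H=32, EF_I=19) = 32; EF_J = 32+11 = 43
Expected project duration μ = 43 days. Critical path: B → E → H → J.

43 days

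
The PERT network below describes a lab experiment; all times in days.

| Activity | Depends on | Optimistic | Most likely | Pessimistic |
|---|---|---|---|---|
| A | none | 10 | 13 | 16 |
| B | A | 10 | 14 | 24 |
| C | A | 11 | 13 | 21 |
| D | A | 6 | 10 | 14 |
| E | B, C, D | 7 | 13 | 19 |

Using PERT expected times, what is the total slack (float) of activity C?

1 days

te_A = (10 + 4·13 + 16)/6 = 78/6 = 13
te_B = (10 + 4·14 + 24)/6 = 90/6 = 15
te_C = (11 + 4·13 + 21)/6 = 84/6 = 14
te_D = (6 + 4·10 + 14)/6 = 60/6 = 10
te_E = (7 + 4·13 + 19)/6 = 78/6 = 13

Forward pass:
ES_A = 0; EF_A = 13
ES_B = 13; EF_B = 13+15 = 28
ES_C = 13; EF_C = 13+14 = 27
ES_D = 13; EF_D = 13+10 = 23
ES_E = max(EF_B=28, EF_C=27, EF_D=23) = 28; EF_E = 28+13 = 41
Expected project duration μ = 41 days. Critical path: A → B → E.

Backward pass:
LF_E = 41; LS_E = 41−13 = 28
LF_D = LS_E = 28; LS_D = 28−10 = 18
LF_C = LS_E = 28; LS_C = 28−14 = 14
LF_B = LS_E = 28; LS_B = 28−15 = 13
LF_A = min(LS_B=13, LS_C=14, LS_D=18) = 13; LS_A = 13−13 = 0
Slack_C = LS_C − ES_C = 14 − 13 = 1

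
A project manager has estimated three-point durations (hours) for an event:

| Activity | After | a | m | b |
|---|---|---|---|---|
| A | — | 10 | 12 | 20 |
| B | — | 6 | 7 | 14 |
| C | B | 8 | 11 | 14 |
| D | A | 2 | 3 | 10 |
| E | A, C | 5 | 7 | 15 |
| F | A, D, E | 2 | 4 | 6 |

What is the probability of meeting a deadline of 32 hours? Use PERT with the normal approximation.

te_A = (10 + 4·12 + 20)/6 = 78/6 = 13; σ²_A = ((20−10)/6)² = 2.778
te_B = (6 + 4·7 + 14)/6 = 48/6 = 8; σ²_B = ((14−6)/6)² = 1.778
te_C = (8 + 4·11 + 14)/6 = 66/6 = 11; σ²_C = ((14−8)/6)² = 1.000
te_D = (2 + 4·3 + 10)/6 = 24/6 = 4; σ²_D = ((10−2)/6)² = 1.778
te_E = (5 + 4·7 + 15)/6 = 48/6 = 8; σ²_E = ((15−5)/6)² = 2.778
te_F = (2 + 4·4 + 6)/6 = 24/6 = 4; σ²_F = ((6−2)/6)² = 0.444

Forward pass:
ES_A = 0; EF_A = 13
ES_B = 0; EF_B = 8
ES_C = 8; EF_C = 8+11 = 19
ES_D = 13; EF_D = 13+4 = 17
ES_E = max(EF_A=13, EF_C=19) = 19; EF_E = 19+8 = 27
ES_F = max(EF_A=13, EF_D=17, EF_E=27) = 27; EF_F = 27+4 = 31
Expected project duration μ = 31 hours. Critical path: B → C → E → F.

Variance along critical path = 1.778 + 1.000 + 2.778 + 0.444 = 6.000; σ = √6.000 = 2.449 hours.
Z = (32 − 31) / 2.449 = 0.408
P(T ≤ 32) = Φ(0.408) ≈ 0.658

0.658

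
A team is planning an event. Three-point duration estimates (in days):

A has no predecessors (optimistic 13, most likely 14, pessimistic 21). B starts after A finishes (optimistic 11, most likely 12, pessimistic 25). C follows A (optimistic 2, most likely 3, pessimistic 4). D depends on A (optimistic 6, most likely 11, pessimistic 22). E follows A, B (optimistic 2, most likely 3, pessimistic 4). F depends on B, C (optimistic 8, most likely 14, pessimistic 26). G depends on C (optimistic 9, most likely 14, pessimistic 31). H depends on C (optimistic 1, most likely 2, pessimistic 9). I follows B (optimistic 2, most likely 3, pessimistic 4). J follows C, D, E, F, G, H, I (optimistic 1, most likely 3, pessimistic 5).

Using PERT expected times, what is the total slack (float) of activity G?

te_A = (13 + 4·14 + 21)/6 = 90/6 = 15
te_B = (11 + 4·12 + 25)/6 = 84/6 = 14
te_C = (2 + 4·3 + 4)/6 = 18/6 = 3
te_D = (6 + 4·11 + 22)/6 = 72/6 = 12
te_E = (2 + 4·3 + 4)/6 = 18/6 = 3
te_F = (8 + 4·14 + 26)/6 = 90/6 = 15
te_G = (9 + 4·14 + 31)/6 = 96/6 = 16
te_H = (1 + 4·2 + 9)/6 = 18/6 = 3
te_I = (2 + 4·3 + 4)/6 = 18/6 = 3
te_J = (1 + 4·3 + 5)/6 = 18/6 = 3

Forward pass:
ES_A = 0; EF_A = 15
ES_B = 15; EF_B = 15+14 = 29
ES_C = 15; EF_C = 15+3 = 18
ES_D = 15; EF_D = 15+12 = 27
ES_E = max(EF_A=15, EF_B=29) = 29; EF_E = 29+3 = 32
ES_F = max(EF_B=29, EF_C=18) = 29; EF_F = 29+15 = 44
ES_G = 18; EF_G = 18+16 = 34
ES_H = 18; EF_H = 18+3 = 21
ES_I = 29; EF_I = 29+3 = 32
ES_J = max(EF_C=18, EF_D=27, EF_E=32, EF_F=44, EF_G=34, EF_H=21, EF_I=32) = 44; EF_J = 44+3 = 47
Expected project duration μ = 47 days. Critical path: A → B → F → J.

Backward pass:
LF_J = 47; LS_J = 47−3 = 44
LF_I = LS_J = 44; LS_I = 44−3 = 41
LF_H = LS_J = 44; LS_H = 44−3 = 41
LF_G = LS_J = 44; LS_G = 44−16 = 28
LF_F = LS_J = 44; LS_F = 44−15 = 29
LF_E = LS_J = 44; LS_E = 44−3 = 41
LF_D = LS_J = 44; LS_D = 44−12 = 32
LF_C = min(LS_F=29, LS_G=28, LS_H=41, LS_J=44) = 28; LS_C = 28−3 = 25
LF_B = min(LS_E=41, LS_F=29, LS_I=41) = 29; LS_B = 29−14 = 15
LF_A = min(LS_B=15, LS_C=25, LS_D=32, LS_E=41) = 15; LS_A = 15−15 = 0
Slack_G = LS_G − ES_G = 28 − 18 = 10

10 days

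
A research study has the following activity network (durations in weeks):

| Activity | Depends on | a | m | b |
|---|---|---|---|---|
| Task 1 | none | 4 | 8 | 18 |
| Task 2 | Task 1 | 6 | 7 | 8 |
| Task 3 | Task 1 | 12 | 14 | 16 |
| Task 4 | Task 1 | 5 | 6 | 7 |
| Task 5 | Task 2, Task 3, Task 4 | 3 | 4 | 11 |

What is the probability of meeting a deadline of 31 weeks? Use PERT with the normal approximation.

te_Task 1 = (4 + 4·8 + 18)/6 = 54/6 = 9; σ²_Task 1 = ((18−4)/6)² = 5.444
te_Task 2 = (6 + 4·7 + 8)/6 = 42/6 = 7; σ²_Task 2 = ((8−6)/6)² = 0.111
te_Task 3 = (12 + 4·14 + 16)/6 = 84/6 = 14; σ²_Task 3 = ((16−12)/6)² = 0.444
te_Task 4 = (5 + 4·6 + 7)/6 = 36/6 = 6; σ²_Task 4 = ((7−5)/6)² = 0.111
te_Task 5 = (3 + 4·4 + 11)/6 = 30/6 = 5; σ²_Task 5 = ((11−3)/6)² = 1.778

Forward pass:
ES_Task 1 = 0; EF_Task 1 = 9
ES_Task 2 = 9; EF_Task 2 = 9+7 = 16
ES_Task 3 = 9; EF_Task 3 = 9+14 = 23
ES_Task 4 = 9; EF_Task 4 = 9+6 = 15
ES_Task 5 = max(EF_Task 2=16, EF_Task 3=23, EF_Task 4=15) = 23; EF_Task 5 = 23+5 = 28
Expected project duration μ = 28 weeks. Critical path: Task 1 → Task 3 → Task 5.

Variance along critical path = 5.444 + 0.444 + 1.778 = 7.667; σ = √7.667 = 2.769 weeks.
Z = (31 − 28) / 2.769 = 1.083
P(T ≤ 31) = Φ(1.083) ≈ 0.861

0.861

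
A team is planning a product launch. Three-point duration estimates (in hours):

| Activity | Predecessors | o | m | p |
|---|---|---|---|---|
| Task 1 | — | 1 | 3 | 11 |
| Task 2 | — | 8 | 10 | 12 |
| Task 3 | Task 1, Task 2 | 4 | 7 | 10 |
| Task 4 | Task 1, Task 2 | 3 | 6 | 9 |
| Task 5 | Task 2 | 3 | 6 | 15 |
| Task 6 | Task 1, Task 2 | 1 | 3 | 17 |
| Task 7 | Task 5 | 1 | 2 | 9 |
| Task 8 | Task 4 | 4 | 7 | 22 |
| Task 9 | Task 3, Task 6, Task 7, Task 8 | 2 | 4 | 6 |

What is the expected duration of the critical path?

29 hours

te_Task 1 = (1 + 4·3 + 11)/6 = 24/6 = 4
te_Task 2 = (8 + 4·10 + 12)/6 = 60/6 = 10
te_Task 3 = (4 + 4·7 + 10)/6 = 42/6 = 7
te_Task 4 = (3 + 4·6 + 9)/6 = 36/6 = 6
te_Task 5 = (3 + 4·6 + 15)/6 = 42/6 = 7
te_Task 6 = (1 + 4·3 + 17)/6 = 30/6 = 5
te_Task 7 = (1 + 4·2 + 9)/6 = 18/6 = 3
te_Task 8 = (4 + 4·7 + 22)/6 = 54/6 = 9
te_Task 9 = (2 + 4·4 + 6)/6 = 24/6 = 4

Forward pass:
ES_Task 1 = 0; EF_Task 1 = 4
ES_Task 2 = 0; EF_Task 2 = 10
ES_Task 3 = max(EF_Task 1=4, EF_Task 2=10) = 10; EF_Task 3 = 10+7 = 17
ES_Task 4 = max(EF_Task 1=4, EF_Task 2=10) = 10; EF_Task 4 = 10+6 = 16
ES_Task 5 = 10; EF_Task 5 = 10+7 = 17
ES_Task 6 = max(EF_Task 1=4, EF_Task 2=10) = 10; EF_Task 6 = 10+5 = 15
ES_Task 7 = 17; EF_Task 7 = 17+3 = 20
ES_Task 8 = 16; EF_Task 8 = 16+9 = 25
ES_Task 9 = max(EF_Task 3=17, EF_Task 6=15, EF_Task 7=20, EF_Task 8=25) = 25; EF_Task 9 = 25+4 = 29
Expected project duration μ = 29 hours. Critical path: Task 2 → Task 4 → Task 8 → Task 9.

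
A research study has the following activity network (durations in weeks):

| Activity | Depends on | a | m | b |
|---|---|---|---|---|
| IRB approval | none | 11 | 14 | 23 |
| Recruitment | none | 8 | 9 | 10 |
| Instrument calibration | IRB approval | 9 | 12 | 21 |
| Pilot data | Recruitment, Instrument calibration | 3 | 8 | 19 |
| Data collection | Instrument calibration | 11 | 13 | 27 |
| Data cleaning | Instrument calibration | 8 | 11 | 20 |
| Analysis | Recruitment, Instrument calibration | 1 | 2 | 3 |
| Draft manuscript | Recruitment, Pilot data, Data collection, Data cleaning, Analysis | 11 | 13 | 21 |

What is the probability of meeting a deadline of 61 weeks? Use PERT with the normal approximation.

0.828

te_IRB approval = (11 + 4·14 + 23)/6 = 90/6 = 15; σ²_IRB approval = ((23−11)/6)² = 4.000
te_Recruitment = (8 + 4·9 + 10)/6 = 54/6 = 9; σ²_Recruitment = ((10−8)/6)² = 0.111
te_Instrument calibration = (9 + 4·12 + 21)/6 = 78/6 = 13; σ²_Instrument calibration = ((21−9)/6)² = 4.000
te_Pilot data = (3 + 4·8 + 19)/6 = 54/6 = 9; σ²_Pilot data = ((19−3)/6)² = 7.111
te_Data collection = (11 + 4·13 + 27)/6 = 90/6 = 15; σ²_Data collection = ((27−11)/6)² = 7.111
te_Data cleaning = (8 + 4·11 + 20)/6 = 72/6 = 12; σ²_Data cleaning = ((20−8)/6)² = 4.000
te_Analysis = (1 + 4·2 + 3)/6 = 12/6 = 2; σ²_Analysis = ((3−1)/6)² = 0.111
te_Draft manuscript = (11 + 4·13 + 21)/6 = 84/6 = 14; σ²_Draft manuscript = ((21−11)/6)² = 2.778

Forward pass:
ES_IRB approval = 0; EF_IRB approval = 15
ES_Recruitment = 0; EF_Recruitment = 9
ES_Instrument calibration = 15; EF_Instrument calibration = 15+13 = 28
ES_Pilot data = max(EF_Recruitment=9, EF_Instrument calibration=28) = 28; EF_Pilot data = 28+9 = 37
ES_Data collection = 28; EF_Data collection = 28+15 = 43
ES_Data cleaning = 28; EF_Data cleaning = 28+12 = 40
ES_Analysis = max(EF_Recruitment=9, EF_Instrument calibration=28) = 28; EF_Analysis = 28+2 = 30
ES_Draft manuscript = max(EF_Recruitment=9, EF_Pilot data=37, EF_Data collection=43, EF_Data cleaning=40, EF_Analysis=30) = 43; EF_Draft manuscript = 43+14 = 57
Expected project duration μ = 57 weeks. Critical path: IRB approval → Instrument calibration → Data collection → Draft manuscript.

Variance along critical path = 4.000 + 4.000 + 7.111 + 2.778 = 17.889; σ = √17.889 = 4.230 weeks.
Z = (61 − 57) / 4.230 = 0.946
P(T ≤ 61) = Φ(0.946) ≈ 0.828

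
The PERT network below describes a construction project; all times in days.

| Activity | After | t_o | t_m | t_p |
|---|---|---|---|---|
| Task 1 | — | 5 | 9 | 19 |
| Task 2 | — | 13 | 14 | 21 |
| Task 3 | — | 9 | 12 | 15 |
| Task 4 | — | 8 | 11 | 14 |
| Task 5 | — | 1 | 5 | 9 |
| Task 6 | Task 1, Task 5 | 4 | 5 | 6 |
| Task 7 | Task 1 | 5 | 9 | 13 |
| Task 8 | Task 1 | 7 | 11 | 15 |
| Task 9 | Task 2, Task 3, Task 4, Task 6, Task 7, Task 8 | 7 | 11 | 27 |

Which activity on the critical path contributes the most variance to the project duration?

Task 9

te_Task 1 = (5 + 4·9 + 19)/6 = 60/6 = 10; σ²_Task 1 = ((19−5)/6)² = 5.444
te_Task 2 = (13 + 4·14 + 21)/6 = 90/6 = 15; σ²_Task 2 = ((21−13)/6)² = 1.778
te_Task 3 = (9 + 4·12 + 15)/6 = 72/6 = 12; σ²_Task 3 = ((15−9)/6)² = 1.000
te_Task 4 = (8 + 4·11 + 14)/6 = 66/6 = 11; σ²_Task 4 = ((14−8)/6)² = 1.000
te_Task 5 = (1 + 4·5 + 9)/6 = 30/6 = 5; σ²_Task 5 = ((9−1)/6)² = 1.778
te_Task 6 = (4 + 4·5 + 6)/6 = 30/6 = 5; σ²_Task 6 = ((6−4)/6)² = 0.111
te_Task 7 = (5 + 4·9 + 13)/6 = 54/6 = 9; σ²_Task 7 = ((13−5)/6)² = 1.778
te_Task 8 = (7 + 4·11 + 15)/6 = 66/6 = 11; σ²_Task 8 = ((15−7)/6)² = 1.778
te_Task 9 = (7 + 4·11 + 27)/6 = 78/6 = 13; σ²_Task 9 = ((27−7)/6)² = 11.111

Forward pass:
ES_Task 1 = 0; EF_Task 1 = 10
ES_Task 2 = 0; EF_Task 2 = 15
ES_Task 3 = 0; EF_Task 3 = 12
ES_Task 4 = 0; EF_Task 4 = 11
ES_Task 5 = 0; EF_Task 5 = 5
ES_Task 6 = max(EF_Task 1=10, EF_Task 5=5) = 10; EF_Task 6 = 10+5 = 15
ES_Task 7 = 10; EF_Task 7 = 10+9 = 19
ES_Task 8 = 10; EF_Task 8 = 10+11 = 21
ES_Task 9 = max(EF_Task 2=15, EF_Task 3=12, EF_Task 4=11, EF_Task 6=15, EF_Task 7=19, EF_Task 8=21) = 21; EF_Task 9 = 21+13 = 34
Expected project duration μ = 34 days. Critical path: Task 1 → Task 8 → Task 9.

Variances on critical path: σ²_Task 1=5.444, σ²_Task 8=1.778, σ²_Task 9=11.111.
Largest is σ²_Task 9 = 11.111.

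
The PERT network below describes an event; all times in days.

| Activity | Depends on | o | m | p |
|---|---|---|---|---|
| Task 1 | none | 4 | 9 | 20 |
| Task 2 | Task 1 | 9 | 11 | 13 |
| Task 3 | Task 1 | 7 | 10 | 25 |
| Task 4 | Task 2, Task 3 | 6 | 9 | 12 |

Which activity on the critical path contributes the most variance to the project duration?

Task 3

te_Task 1 = (4 + 4·9 + 20)/6 = 60/6 = 10; σ²_Task 1 = ((20−4)/6)² = 7.111
te_Task 2 = (9 + 4·11 + 13)/6 = 66/6 = 11; σ²_Task 2 = ((13−9)/6)² = 0.444
te_Task 3 = (7 + 4·10 + 25)/6 = 72/6 = 12; σ²_Task 3 = ((25−7)/6)² = 9.000
te_Task 4 = (6 + 4·9 + 12)/6 = 54/6 = 9; σ²_Task 4 = ((12−6)/6)² = 1.000

Forward pass:
ES_Task 1 = 0; EF_Task 1 = 10
ES_Task 2 = 10; EF_Task 2 = 10+11 = 21
ES_Task 3 = 10; EF_Task 3 = 10+12 = 22
ES_Task 4 = max(EF_Task 2=21, EF_Task 3=22) = 22; EF_Task 4 = 22+9 = 31
Expected project duration μ = 31 days. Critical path: Task 1 → Task 3 → Task 4.

Variances on critical path: σ²_Task 1=7.111, σ²_Task 3=9.000, σ²_Task 4=1.000.
Largest is σ²_Task 3 = 9.000.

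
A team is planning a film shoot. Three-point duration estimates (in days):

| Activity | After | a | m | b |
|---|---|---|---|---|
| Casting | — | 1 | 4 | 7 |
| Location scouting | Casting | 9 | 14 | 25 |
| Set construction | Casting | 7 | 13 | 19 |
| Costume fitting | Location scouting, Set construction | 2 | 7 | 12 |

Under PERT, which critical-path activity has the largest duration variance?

te_Casting = (1 + 4·4 + 7)/6 = 24/6 = 4; σ²_Casting = ((7−1)/6)² = 1.000
te_Location scouting = (9 + 4·14 + 25)/6 = 90/6 = 15; σ²_Location scouting = ((25−9)/6)² = 7.111
te_Set construction = (7 + 4·13 + 19)/6 = 78/6 = 13; σ²_Set construction = ((19−7)/6)² = 4.000
te_Costume fitting = (2 + 4·7 + 12)/6 = 42/6 = 7; σ²_Costume fitting = ((12−2)/6)² = 2.778

Forward pass:
ES_Casting = 0; EF_Casting = 4
ES_Location scouting = 4; EF_Location scouting = 4+15 = 19
ES_Set construction = 4; EF_Set construction = 4+13 = 17
ES_Costume fitting = max(EF_Location scouting=19, EF_Set construction=17) = 19; EF_Costume fitting = 19+7 = 26
Expected project duration μ = 26 days. Critical path: Casting → Location scouting → Costume fitting.

Variances on critical path: σ²_Casting=1.000, σ²_Location scouting=7.111, σ²_Costume fitting=2.778.
Largest is σ²_Location scouting = 7.111.

Location scouting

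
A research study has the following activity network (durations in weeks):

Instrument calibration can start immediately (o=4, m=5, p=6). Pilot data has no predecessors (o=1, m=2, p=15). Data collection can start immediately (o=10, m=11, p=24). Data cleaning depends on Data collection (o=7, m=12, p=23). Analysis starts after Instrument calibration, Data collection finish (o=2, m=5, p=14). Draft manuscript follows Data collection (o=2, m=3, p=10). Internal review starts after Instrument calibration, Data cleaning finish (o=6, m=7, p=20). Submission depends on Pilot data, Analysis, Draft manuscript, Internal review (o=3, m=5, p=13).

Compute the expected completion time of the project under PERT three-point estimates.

te_Instrument calibration = (4 + 4·5 + 6)/6 = 30/6 = 5
te_Pilot data = (1 + 4·2 + 15)/6 = 24/6 = 4
te_Data collection = (10 + 4·11 + 24)/6 = 78/6 = 13
te_Data cleaning = (7 + 4·12 + 23)/6 = 78/6 = 13
te_Analysis = (2 + 4·5 + 14)/6 = 36/6 = 6
te_Draft manuscript = (2 + 4·3 + 10)/6 = 24/6 = 4
te_Internal review = (6 + 4·7 + 20)/6 = 54/6 = 9
te_Submission = (3 + 4·5 + 13)/6 = 36/6 = 6

Forward pass:
ES_Instrument calibration = 0; EF_Instrument calibration = 5
ES_Pilot data = 0; EF_Pilot data = 4
ES_Data collection = 0; EF_Data collection = 13
ES_Data cleaning = 13; EF_Data cleaning = 13+13 = 26
ES_Analysis = max(EF_Instrument calibration=5, EF_Data collection=13) = 13; EF_Analysis = 13+6 = 19
ES_Draft manuscript = 13; EF_Draft manuscript = 13+4 = 17
ES_Internal review = max(EF_Instrument calibration=5, EF_Data cleaning=26) = 26; EF_Internal review = 26+9 = 35
ES_Submission = max(EF_Pilot data=4, EF_Analysis=19, EF_Draft manuscript=17, EF_Internal review=35) = 35; EF_Submission = 35+6 = 41
Expected project duration μ = 41 weeks. Critical path: Data collection → Data cleaning → Internal review → Submission.

41 weeks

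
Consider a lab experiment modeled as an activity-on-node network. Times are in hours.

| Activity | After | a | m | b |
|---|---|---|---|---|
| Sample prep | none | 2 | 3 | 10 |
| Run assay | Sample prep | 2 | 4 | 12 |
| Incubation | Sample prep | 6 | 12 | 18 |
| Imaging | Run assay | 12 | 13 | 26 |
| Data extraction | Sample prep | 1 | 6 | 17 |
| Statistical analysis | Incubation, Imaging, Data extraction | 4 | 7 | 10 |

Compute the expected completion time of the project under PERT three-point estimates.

31 hours

te_Sample prep = (2 + 4·3 + 10)/6 = 24/6 = 4
te_Run assay = (2 + 4·4 + 12)/6 = 30/6 = 5
te_Incubation = (6 + 4·12 + 18)/6 = 72/6 = 12
te_Imaging = (12 + 4·13 + 26)/6 = 90/6 = 15
te_Data extraction = (1 + 4·6 + 17)/6 = 42/6 = 7
te_Statistical analysis = (4 + 4·7 + 10)/6 = 42/6 = 7

Forward pass:
ES_Sample prep = 0; EF_Sample prep = 4
ES_Run assay = 4; EF_Run assay = 4+5 = 9
ES_Incubation = 4; EF_Incubation = 4+12 = 16
ES_Imaging = 9; EF_Imaging = 9+15 = 24
ES_Data extraction = 4; EF_Data extraction = 4+7 = 11
ES_Statistical analysis = max(EF_Incubation=16, EF_Imaging=24, EF_Data extraction=11) = 24; EF_Statistical analysis = 24+7 = 31
Expected project duration μ = 31 hours. Critical path: Sample prep → Run assay → Imaging → Statistical analysis.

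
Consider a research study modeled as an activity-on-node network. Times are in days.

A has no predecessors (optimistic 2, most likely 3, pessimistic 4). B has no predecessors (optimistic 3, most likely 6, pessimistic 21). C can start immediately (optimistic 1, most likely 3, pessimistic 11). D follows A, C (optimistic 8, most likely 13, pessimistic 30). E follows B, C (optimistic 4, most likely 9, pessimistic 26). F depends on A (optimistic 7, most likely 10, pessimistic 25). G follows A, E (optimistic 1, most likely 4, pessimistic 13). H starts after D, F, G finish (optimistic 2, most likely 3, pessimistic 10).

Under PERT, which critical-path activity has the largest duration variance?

E

te_A = (2 + 4·3 + 4)/6 = 18/6 = 3; σ²_A = ((4−2)/6)² = 0.111
te_B = (3 + 4·6 + 21)/6 = 48/6 = 8; σ²_B = ((21−3)/6)² = 9.000
te_C = (1 + 4·3 + 11)/6 = 24/6 = 4; σ²_C = ((11−1)/6)² = 2.778
te_D = (8 + 4·13 + 30)/6 = 90/6 = 15; σ²_D = ((30−8)/6)² = 13.444
te_E = (4 + 4·9 + 26)/6 = 66/6 = 11; σ²_E = ((26−4)/6)² = 13.444
te_F = (7 + 4·10 + 25)/6 = 72/6 = 12; σ²_F = ((25−7)/6)² = 9.000
te_G = (1 + 4·4 + 13)/6 = 30/6 = 5; σ²_G = ((13−1)/6)² = 4.000
te_H = (2 + 4·3 + 10)/6 = 24/6 = 4; σ²_H = ((10−2)/6)² = 1.778

Forward pass:
ES_A = 0; EF_A = 3
ES_B = 0; EF_B = 8
ES_C = 0; EF_C = 4
ES_D = max(EF_A=3, EF_C=4) = 4; EF_D = 4+15 = 19
ES_E = max(EF_B=8, EF_C=4) = 8; EF_E = 8+11 = 19
ES_F = 3; EF_F = 3+12 = 15
ES_G = max(EF_A=3, EF_E=19) = 19; EF_G = 19+5 = 24
ES_H = max(EF_D=19, EF_F=15, EF_G=24) = 24; EF_H = 24+4 = 28
Expected project duration μ = 28 days. Critical path: B → E → G → H.

Variances on critical path: σ²_B=9.000, σ²_E=13.444, σ²_G=4.000, σ²_H=1.778.
Largest is σ²_E = 13.444.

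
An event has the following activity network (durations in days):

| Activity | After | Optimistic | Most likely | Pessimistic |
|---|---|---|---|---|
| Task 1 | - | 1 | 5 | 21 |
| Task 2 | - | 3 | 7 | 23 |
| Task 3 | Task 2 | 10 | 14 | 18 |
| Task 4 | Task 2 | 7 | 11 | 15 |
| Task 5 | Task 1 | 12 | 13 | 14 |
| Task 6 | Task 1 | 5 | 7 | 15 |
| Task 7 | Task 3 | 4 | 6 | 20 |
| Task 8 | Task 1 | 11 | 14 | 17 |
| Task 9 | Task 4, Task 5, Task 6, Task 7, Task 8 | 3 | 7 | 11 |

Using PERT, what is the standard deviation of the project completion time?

4.67 days

te_Task 1 = (1 + 4·5 + 21)/6 = 42/6 = 7; σ²_Task 1 = ((21−1)/6)² = 11.111
te_Task 2 = (3 + 4·7 + 23)/6 = 54/6 = 9; σ²_Task 2 = ((23−3)/6)² = 11.111
te_Task 3 = (10 + 4·14 + 18)/6 = 84/6 = 14; σ²_Task 3 = ((18−10)/6)² = 1.778
te_Task 4 = (7 + 4·11 + 15)/6 = 66/6 = 11; σ²_Task 4 = ((15−7)/6)² = 1.778
te_Task 5 = (12 + 4·13 + 14)/6 = 78/6 = 13; σ²_Task 5 = ((14−12)/6)² = 0.111
te_Task 6 = (5 + 4·7 + 15)/6 = 48/6 = 8; σ²_Task 6 = ((15−5)/6)² = 2.778
te_Task 7 = (4 + 4·6 + 20)/6 = 48/6 = 8; σ²_Task 7 = ((20−4)/6)² = 7.111
te_Task 8 = (11 + 4·14 + 17)/6 = 84/6 = 14; σ²_Task 8 = ((17−11)/6)² = 1.000
te_Task 9 = (3 + 4·7 + 11)/6 = 42/6 = 7; σ²_Task 9 = ((11−3)/6)² = 1.778

Forward pass:
ES_Task 1 = 0; EF_Task 1 = 7
ES_Task 2 = 0; EF_Task 2 = 9
ES_Task 3 = 9; EF_Task 3 = 9+14 = 23
ES_Task 4 = 9; EF_Task 4 = 9+11 = 20
ES_Task 5 = 7; EF_Task 5 = 7+13 = 20
ES_Task 6 = 7; EF_Task 6 = 7+8 = 15
ES_Task 7 = 23; EF_Task 7 = 23+8 = 31
ES_Task 8 = 7; EF_Task 8 = 7+14 = 21
ES_Task 9 = max(EF_Task 4=20, EF_Task 5=20, EF_Task 6=15, EF_Task 7=31, EF_Task 8=21) = 31; EF_Task 9 = 31+7 = 38
Expected project duration μ = 38 days. Critical path: Task 2 → Task 3 → Task 7 → Task 9.

Variance along critical path = 11.111 + 1.778 + 7.111 + 1.778 = 21.778
σ = √21.778 = 4.667 days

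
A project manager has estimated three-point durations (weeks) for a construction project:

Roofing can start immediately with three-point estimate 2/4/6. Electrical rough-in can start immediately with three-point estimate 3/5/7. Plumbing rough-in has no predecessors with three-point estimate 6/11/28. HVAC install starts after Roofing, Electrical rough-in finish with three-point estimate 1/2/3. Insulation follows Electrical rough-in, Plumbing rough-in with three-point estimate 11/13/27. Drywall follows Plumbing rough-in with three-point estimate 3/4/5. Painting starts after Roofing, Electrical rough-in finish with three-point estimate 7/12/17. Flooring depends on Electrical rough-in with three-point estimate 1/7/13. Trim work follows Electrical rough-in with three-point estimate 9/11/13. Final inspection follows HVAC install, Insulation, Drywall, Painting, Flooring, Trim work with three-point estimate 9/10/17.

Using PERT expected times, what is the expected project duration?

39 weeks

te_Roofing = (2 + 4·4 + 6)/6 = 24/6 = 4
te_Electrical rough-in = (3 + 4·5 + 7)/6 = 30/6 = 5
te_Plumbing rough-in = (6 + 4·11 + 28)/6 = 78/6 = 13
te_HVAC install = (1 + 4·2 + 3)/6 = 12/6 = 2
te_Insulation = (11 + 4·13 + 27)/6 = 90/6 = 15
te_Drywall = (3 + 4·4 + 5)/6 = 24/6 = 4
te_Painting = (7 + 4·12 + 17)/6 = 72/6 = 12
te_Flooring = (1 + 4·7 + 13)/6 = 42/6 = 7
te_Trim work = (9 + 4·11 + 13)/6 = 66/6 = 11
te_Final inspection = (9 + 4·10 + 17)/6 = 66/6 = 11

Forward pass:
ES_Roofing = 0; EF_Roofing = 4
ES_Electrical rough-in = 0; EF_Electrical rough-in = 5
ES_Plumbing rough-in = 0; EF_Plumbing rough-in = 13
ES_HVAC install = max(EF_Roofing=4, EF_Electrical rough-in=5) = 5; EF_HVAC install = 5+2 = 7
ES_Insulation = max(EF_Electrical rough-in=5, EF_Plumbing rough-in=13) = 13; EF_Insulation = 13+15 = 28
ES_Drywall = 13; EF_Drywall = 13+4 = 17
ES_Painting = max(EF_Roofing=4, EF_Electrical rough-in=5) = 5; EF_Painting = 5+12 = 17
ES_Flooring = 5; EF_Flooring = 5+7 = 12
ES_Trim work = 5; EF_Trim work = 5+11 = 16
ES_Final inspection = max(EF_HVAC install=7, EF_Insulation=28, EF_Drywall=17, EF_Painting=17, EF_Flooring=12, EF_Trim work=16) = 28; EF_Final inspection = 28+11 = 39
Expected project duration μ = 39 weeks. Critical path: Plumbing rough-in → Insulation → Final inspection.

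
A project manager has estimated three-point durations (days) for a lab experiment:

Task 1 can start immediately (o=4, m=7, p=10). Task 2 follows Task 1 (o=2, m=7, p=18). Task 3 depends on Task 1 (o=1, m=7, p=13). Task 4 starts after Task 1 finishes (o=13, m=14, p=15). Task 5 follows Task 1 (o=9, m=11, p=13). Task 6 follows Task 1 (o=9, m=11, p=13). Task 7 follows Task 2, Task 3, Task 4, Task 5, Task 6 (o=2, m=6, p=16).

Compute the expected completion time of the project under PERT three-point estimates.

28 days

te_Task 1 = (4 + 4·7 + 10)/6 = 42/6 = 7
te_Task 2 = (2 + 4·7 + 18)/6 = 48/6 = 8
te_Task 3 = (1 + 4·7 + 13)/6 = 42/6 = 7
te_Task 4 = (13 + 4·14 + 15)/6 = 84/6 = 14
te_Task 5 = (9 + 4·11 + 13)/6 = 66/6 = 11
te_Task 6 = (9 + 4·11 + 13)/6 = 66/6 = 11
te_Task 7 = (2 + 4·6 + 16)/6 = 42/6 = 7

Forward pass:
ES_Task 1 = 0; EF_Task 1 = 7
ES_Task 2 = 7; EF_Task 2 = 7+8 = 15
ES_Task 3 = 7; EF_Task 3 = 7+7 = 14
ES_Task 4 = 7; EF_Task 4 = 7+14 = 21
ES_Task 5 = 7; EF_Task 5 = 7+11 = 18
ES_Task 6 = 7; EF_Task 6 = 7+11 = 18
ES_Task 7 = max(EF_Task 2=15, EF_Task 3=14, EF_Task 4=21, EF_Task 5=18, EF_Task 6=18) = 21; EF_Task 7 = 21+7 = 28
Expected project duration μ = 28 days. Critical path: Task 1 → Task 4 → Task 7.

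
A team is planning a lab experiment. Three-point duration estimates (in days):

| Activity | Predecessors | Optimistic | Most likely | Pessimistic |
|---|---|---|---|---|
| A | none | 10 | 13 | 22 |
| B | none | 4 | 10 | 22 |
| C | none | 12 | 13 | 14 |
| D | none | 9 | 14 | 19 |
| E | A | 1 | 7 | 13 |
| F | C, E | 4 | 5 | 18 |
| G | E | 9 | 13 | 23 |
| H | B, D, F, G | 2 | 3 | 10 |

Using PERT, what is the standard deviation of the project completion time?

3.90 days

te_A = (10 + 4·13 + 22)/6 = 84/6 = 14; σ²_A = ((22−10)/6)² = 4.000
te_B = (4 + 4·10 + 22)/6 = 66/6 = 11; σ²_B = ((22−4)/6)² = 9.000
te_C = (12 + 4·13 + 14)/6 = 78/6 = 13; σ²_C = ((14−12)/6)² = 0.111
te_D = (9 + 4·14 + 19)/6 = 84/6 = 14; σ²_D = ((19−9)/6)² = 2.778
te_E = (1 + 4·7 + 13)/6 = 42/6 = 7; σ²_E = ((13−1)/6)² = 4.000
te_F = (4 + 4·5 + 18)/6 = 42/6 = 7; σ²_F = ((18−4)/6)² = 5.444
te_G = (9 + 4·13 + 23)/6 = 84/6 = 14; σ²_G = ((23−9)/6)² = 5.444
te_H = (2 + 4·3 + 10)/6 = 24/6 = 4; σ²_H = ((10−2)/6)² = 1.778

Forward pass:
ES_A = 0; EF_A = 14
ES_B = 0; EF_B = 11
ES_C = 0; EF_C = 13
ES_D = 0; EF_D = 14
ES_E = 14; EF_E = 14+7 = 21
ES_F = max(EF_C=13, EF_E=21) = 21; EF_F = 21+7 = 28
ES_G = 21; EF_G = 21+14 = 35
ES_H = max(EF_B=11, EF_D=14, EF_F=28, EF_G=35) = 35; EF_H = 35+4 = 39
Expected project duration μ = 39 days. Critical path: A → E → G → H.

Variance along critical path = 4.000 + 4.000 + 5.444 + 1.778 = 15.222
σ = √15.222 = 3.902 days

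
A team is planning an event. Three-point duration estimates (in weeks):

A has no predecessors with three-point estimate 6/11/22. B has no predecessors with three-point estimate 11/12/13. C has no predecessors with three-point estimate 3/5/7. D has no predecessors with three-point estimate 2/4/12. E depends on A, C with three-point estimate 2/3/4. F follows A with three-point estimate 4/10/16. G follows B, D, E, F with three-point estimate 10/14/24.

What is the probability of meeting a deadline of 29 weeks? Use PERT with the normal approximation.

0.025

te_A = (6 + 4·11 + 22)/6 = 72/6 = 12; σ²_A = ((22−6)/6)² = 7.111
te_B = (11 + 4·12 + 13)/6 = 72/6 = 12; σ²_B = ((13−11)/6)² = 0.111
te_C = (3 + 4·5 + 7)/6 = 30/6 = 5; σ²_C = ((7−3)/6)² = 0.444
te_D = (2 + 4·4 + 12)/6 = 30/6 = 5; σ²_D = ((12−2)/6)² = 2.778
te_E = (2 + 4·3 + 4)/6 = 18/6 = 3; σ²_E = ((4−2)/6)² = 0.111
te_F = (4 + 4·10 + 16)/6 = 60/6 = 10; σ²_F = ((16−4)/6)² = 4.000
te_G = (10 + 4·14 + 24)/6 = 90/6 = 15; σ²_G = ((24−10)/6)² = 5.444

Forward pass:
ES_A = 0; EF_A = 12
ES_B = 0; EF_B = 12
ES_C = 0; EF_C = 5
ES_D = 0; EF_D = 5
ES_E = max(EF_A=12, EF_C=5) = 12; EF_E = 12+3 = 15
ES_F = 12; EF_F = 12+10 = 22
ES_G = max(EF_B=12, EF_D=5, EF_E=15, EF_F=22) = 22; EF_G = 22+15 = 37
Expected project duration μ = 37 weeks. Critical path: A → F → G.

Variance along critical path = 7.111 + 4.000 + 5.444 = 16.556; σ = √16.556 = 4.069 weeks.
Z = (29 − 37) / 4.069 = -1.966
P(T ≤ 29) = Φ(-1.966) ≈ 0.025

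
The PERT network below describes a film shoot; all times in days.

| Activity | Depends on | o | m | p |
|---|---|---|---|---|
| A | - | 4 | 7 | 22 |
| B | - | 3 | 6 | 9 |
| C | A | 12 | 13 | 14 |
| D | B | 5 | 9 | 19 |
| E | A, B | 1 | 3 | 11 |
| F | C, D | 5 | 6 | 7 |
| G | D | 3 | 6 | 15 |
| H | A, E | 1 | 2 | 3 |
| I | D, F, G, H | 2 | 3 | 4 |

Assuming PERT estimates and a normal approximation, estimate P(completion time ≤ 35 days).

te_A = (4 + 4·7 + 22)/6 = 54/6 = 9; σ²_A = ((22−4)/6)² = 9.000
te_B = (3 + 4·6 + 9)/6 = 36/6 = 6; σ²_B = ((9−3)/6)² = 1.000
te_C = (12 + 4·13 + 14)/6 = 78/6 = 13; σ²_C = ((14−12)/6)² = 0.111
te_D = (5 + 4·9 + 19)/6 = 60/6 = 10; σ²_D = ((19−5)/6)² = 5.444
te_E = (1 + 4·3 + 11)/6 = 24/6 = 4; σ²_E = ((11−1)/6)² = 2.778
te_F = (5 + 4·6 + 7)/6 = 36/6 = 6; σ²_F = ((7−5)/6)² = 0.111
te_G = (3 + 4·6 + 15)/6 = 42/6 = 7; σ²_G = ((15−3)/6)² = 4.000
te_H = (1 + 4·2 + 3)/6 = 12/6 = 2; σ²_H = ((3−1)/6)² = 0.111
te_I = (2 + 4·3 + 4)/6 = 18/6 = 3; σ²_I = ((4−2)/6)² = 0.111

Forward pass:
ES_A = 0; EF_A = 9
ES_B = 0; EF_B = 6
ES_C = 9; EF_C = 9+13 = 22
ES_D = 6; EF_D = 6+10 = 16
ES_E = max(EF_A=9, EF_B=6) = 9; EF_E = 9+4 = 13
ES_F = max(EF_C=22, EF_D=16) = 22; EF_F = 22+6 = 28
ES_G = 16; EF_G = 16+7 = 23
ES_H = max(EF_A=9, EF_E=13) = 13; EF_H = 13+2 = 15
ES_I = max(EF_D=16, EF_F=28, EF_G=23, EF_H=15) = 28; EF_I = 28+3 = 31
Expected project duration μ = 31 days. Critical path: A → C → F → I.

Variance along critical path = 9.000 + 0.111 + 0.111 + 0.111 = 9.333; σ = √9.333 = 3.055 days.
Z = (35 − 31) / 3.055 = 1.309
P(T ≤ 35) = Φ(1.309) ≈ 0.905

0.905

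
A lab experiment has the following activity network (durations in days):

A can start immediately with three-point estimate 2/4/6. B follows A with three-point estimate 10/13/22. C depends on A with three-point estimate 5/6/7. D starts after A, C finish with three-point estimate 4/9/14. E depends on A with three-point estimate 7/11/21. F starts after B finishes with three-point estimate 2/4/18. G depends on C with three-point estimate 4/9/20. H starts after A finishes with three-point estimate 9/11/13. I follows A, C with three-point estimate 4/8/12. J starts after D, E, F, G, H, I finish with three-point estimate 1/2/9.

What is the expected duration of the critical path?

27 days

te_A = (2 + 4·4 + 6)/6 = 24/6 = 4
te_B = (10 + 4·13 + 22)/6 = 84/6 = 14
te_C = (5 + 4·6 + 7)/6 = 36/6 = 6
te_D = (4 + 4·9 + 14)/6 = 54/6 = 9
te_E = (7 + 4·11 + 21)/6 = 72/6 = 12
te_F = (2 + 4·4 + 18)/6 = 36/6 = 6
te_G = (4 + 4·9 + 20)/6 = 60/6 = 10
te_H = (9 + 4·11 + 13)/6 = 66/6 = 11
te_I = (4 + 4·8 + 12)/6 = 48/6 = 8
te_J = (1 + 4·2 + 9)/6 = 18/6 = 3

Forward pass:
ES_A = 0; EF_A = 4
ES_B = 4; EF_B = 4+14 = 18
ES_C = 4; EF_C = 4+6 = 10
ES_D = max(EF_A=4, EF_C=10) = 10; EF_D = 10+9 = 19
ES_E = 4; EF_E = 4+12 = 16
ES_F = 18; EF_F = 18+6 = 24
ES_G = 10; EF_G = 10+10 = 20
ES_H = 4; EF_H = 4+11 = 15
ES_I = max(EF_A=4, EF_C=10) = 10; EF_I = 10+8 = 18
ES_J = max(EF_D=19, EF_E=16, EF_F=24, EF_G=20, EF_H=15, EF_I=18) = 24; EF_J = 24+3 = 27
Expected project duration μ = 27 days. Critical path: A → B → F → J.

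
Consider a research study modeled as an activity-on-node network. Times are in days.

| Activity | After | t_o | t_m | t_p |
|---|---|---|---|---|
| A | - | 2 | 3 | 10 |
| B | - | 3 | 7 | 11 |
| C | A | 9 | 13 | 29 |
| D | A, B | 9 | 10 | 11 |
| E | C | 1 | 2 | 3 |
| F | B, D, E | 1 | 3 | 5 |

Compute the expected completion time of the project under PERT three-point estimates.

te_A = (2 + 4·3 + 10)/6 = 24/6 = 4
te_B = (3 + 4·7 + 11)/6 = 42/6 = 7
te_C = (9 + 4·13 + 29)/6 = 90/6 = 15
te_D = (9 + 4·10 + 11)/6 = 60/6 = 10
te_E = (1 + 4·2 + 3)/6 = 12/6 = 2
te_F = (1 + 4·3 + 5)/6 = 18/6 = 3

Forward pass:
ES_A = 0; EF_A = 4
ES_B = 0; EF_B = 7
ES_C = 4; EF_C = 4+15 = 19
ES_D = max(EF_A=4, EF_B=7) = 7; EF_D = 7+10 = 17
ES_E = 19; EF_E = 19+2 = 21
ES_F = max(EF_B=7, EF_D=17, EF_E=21) = 21; EF_F = 21+3 = 24
Expected project duration μ = 24 days. Critical path: A → C → E → F.

24 days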